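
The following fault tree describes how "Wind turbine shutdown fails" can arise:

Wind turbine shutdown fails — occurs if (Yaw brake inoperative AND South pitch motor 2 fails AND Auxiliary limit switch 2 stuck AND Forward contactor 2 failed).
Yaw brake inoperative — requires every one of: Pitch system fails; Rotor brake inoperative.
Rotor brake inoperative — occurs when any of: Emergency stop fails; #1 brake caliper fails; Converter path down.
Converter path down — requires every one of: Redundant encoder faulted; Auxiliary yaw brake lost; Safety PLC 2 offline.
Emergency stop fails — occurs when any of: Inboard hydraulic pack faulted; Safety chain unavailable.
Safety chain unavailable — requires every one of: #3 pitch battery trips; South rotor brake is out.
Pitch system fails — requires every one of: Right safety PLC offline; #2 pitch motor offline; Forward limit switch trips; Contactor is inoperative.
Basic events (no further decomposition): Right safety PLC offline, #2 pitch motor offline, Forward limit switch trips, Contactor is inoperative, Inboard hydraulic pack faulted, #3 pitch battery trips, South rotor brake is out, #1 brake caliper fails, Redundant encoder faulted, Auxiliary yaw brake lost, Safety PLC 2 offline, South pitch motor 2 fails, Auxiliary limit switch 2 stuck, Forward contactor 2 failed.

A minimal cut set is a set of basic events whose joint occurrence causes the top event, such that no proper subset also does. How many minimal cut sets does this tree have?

4

Pitch system fails [AND]: one cut set from each child combined → 1 × 1 × 1 × 1 = 1 cut set(s).
Safety chain unavailable [AND]: one cut set from each child combined → 1 × 1 = 1 cut set(s).
Emergency stop fails [OR]: union of children's cut sets → 2 cut set(s).
Converter path down [AND]: one cut set from each child combined → 1 × 1 × 1 = 1 cut set(s).
Rotor brake inoperative [OR]: union of children's cut sets → 4 cut set(s).
Yaw brake inoperative [AND]: one cut set from each child combined → 1 × 4 = 4 cut set(s).
Wind turbine shutdown fails [AND]: one cut set from each child combined → 4 × 1 × 1 × 1 = 4 cut set(s).
Minimal cut sets: {#2 pitch motor offline, Auxiliary limit switch 2 stuck, Contactor is inoperative, Forward contactor 2 failed, Forward limit switch trips, Inboard hydraulic pack faulted, Right safety PLC offline, South pitch motor 2 fails}; {#2 pitch motor offline, #3 pitch battery trips, Auxiliary limit switch 2 stuck, Contactor is inoperative, Forward contactor 2 failed, Forward limit switch trips, Right safety PLC offline, South pitch motor 2 fails, South rotor brake is out}; {#1 brake caliper fails, #2 pitch motor offline, Auxiliary limit switch 2 stuck, Contactor is inoperative, Forward contactor 2 failed, Forward limit switch trips, Right safety PLC offline, South pitch motor 2 fails}; {#2 pitch motor offline, Auxiliary limit switch 2 stuck, Auxiliary yaw brake lost, Contactor is inoperative, Forward contactor 2 failed, Forward limit switch trips, Redundant encoder faulted, Right safety PLC offline, Safety PLC 2 offline, South pitch motor 2 fails}.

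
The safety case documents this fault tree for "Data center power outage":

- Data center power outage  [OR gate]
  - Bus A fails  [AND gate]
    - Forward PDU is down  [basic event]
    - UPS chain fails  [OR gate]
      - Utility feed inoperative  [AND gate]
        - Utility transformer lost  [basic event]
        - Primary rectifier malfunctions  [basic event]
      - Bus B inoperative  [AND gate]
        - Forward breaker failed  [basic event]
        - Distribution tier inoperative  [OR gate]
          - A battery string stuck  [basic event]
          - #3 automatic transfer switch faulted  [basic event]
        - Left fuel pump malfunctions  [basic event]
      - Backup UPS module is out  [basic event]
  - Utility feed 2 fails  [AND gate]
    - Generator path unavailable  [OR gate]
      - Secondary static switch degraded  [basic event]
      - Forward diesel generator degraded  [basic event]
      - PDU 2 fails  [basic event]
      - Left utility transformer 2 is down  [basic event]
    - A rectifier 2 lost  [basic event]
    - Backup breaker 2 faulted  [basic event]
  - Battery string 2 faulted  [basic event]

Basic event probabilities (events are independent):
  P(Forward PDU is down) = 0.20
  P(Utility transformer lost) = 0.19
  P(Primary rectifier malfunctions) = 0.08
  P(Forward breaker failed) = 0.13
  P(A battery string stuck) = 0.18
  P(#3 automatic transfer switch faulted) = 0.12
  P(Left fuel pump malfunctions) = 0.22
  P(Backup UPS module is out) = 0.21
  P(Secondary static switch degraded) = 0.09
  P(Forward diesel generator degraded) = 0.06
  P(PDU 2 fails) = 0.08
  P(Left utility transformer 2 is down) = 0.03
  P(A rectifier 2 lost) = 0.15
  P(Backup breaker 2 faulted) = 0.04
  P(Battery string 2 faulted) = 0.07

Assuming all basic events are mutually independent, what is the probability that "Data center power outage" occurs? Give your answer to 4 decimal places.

P(Utility feed inoperative) [AND] = 0.19 × 0.08 = 0.015200
P(Distribution tier inoperative) [OR] = 1 − (1−0.18) × (1−0.12) = 0.278400
P(Bus B inoperative) [AND] = 0.13 × 0.278400 × 0.22 = 0.007962
P(UPS chain fails) [OR] = 1 − (1−0.015200) × (1−0.007962) × (1−0.21) = 0.228202
P(Bus A fails) [AND] = 0.20 × 0.228202 = 0.045640
P(Generator path unavailable) [OR] = 1 − (1−0.09) × (1−0.06) × (1−0.08) × (1−0.03) = 0.236641
P(Utility feed 2 fails) [AND] = 0.236641 × 0.15 × 0.04 = 0.001420
P(Data center power outage) [OR] = 1 − (1−0.045640) × (1−0.001420) × (1−0.07) = 0.113706
Rounded to 4 decimal places: P(Data center power outage) ≈ 0.1137.

0.1137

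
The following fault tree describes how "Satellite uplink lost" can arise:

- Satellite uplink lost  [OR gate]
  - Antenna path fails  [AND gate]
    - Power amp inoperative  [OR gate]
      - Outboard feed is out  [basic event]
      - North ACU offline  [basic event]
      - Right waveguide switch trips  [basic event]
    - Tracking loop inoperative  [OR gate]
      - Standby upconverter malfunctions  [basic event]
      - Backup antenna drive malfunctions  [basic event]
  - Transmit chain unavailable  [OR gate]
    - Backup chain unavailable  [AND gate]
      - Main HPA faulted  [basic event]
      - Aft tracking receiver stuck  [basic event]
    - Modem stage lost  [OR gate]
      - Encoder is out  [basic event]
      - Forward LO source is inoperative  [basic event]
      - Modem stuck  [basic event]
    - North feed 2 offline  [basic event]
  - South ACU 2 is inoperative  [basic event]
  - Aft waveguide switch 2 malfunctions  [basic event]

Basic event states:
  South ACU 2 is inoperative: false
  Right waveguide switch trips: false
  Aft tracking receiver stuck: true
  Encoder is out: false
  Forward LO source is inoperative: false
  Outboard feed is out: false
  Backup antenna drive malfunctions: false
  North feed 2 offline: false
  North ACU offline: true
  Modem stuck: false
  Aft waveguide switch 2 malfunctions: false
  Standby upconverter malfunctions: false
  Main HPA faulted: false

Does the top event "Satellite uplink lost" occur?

Power amp inoperative [OR]: Outboard feed is out=not, North ACU offline=occurs, Right waveguide switch trips=not → at least one input occurs → occurs.
Tracking loop inoperative [OR]: Standby upconverter malfunctions=not, Backup antenna drive malfunctions=not → no input occurs → does not occur.
Antenna path fails [AND]: Power amp inoperative=occurs, Tracking loop inoperative=not → not all inputs occur → does not occur.
Backup chain unavailable [AND]: Main HPA faulted=not, Aft tracking receiver stuck=occurs → not all inputs occur → does not occur.
Modem stage lost [OR]: Encoder is out=not, Forward LO source is inoperative=not, Modem stuck=not → no input occurs → does not occur.
Transmit chain unavailable [OR]: Backup chain unavailable=not, Modem stage lost=not, North feed 2 offline=not → no input occurs → does not occur.
Satellite uplink lost [OR]: Antenna path fails=not, Transmit chain unavailable=not, South ACU 2 is inoperative=not, Aft waveguide switch 2 malfunctions=not → no input occurs → does not occur.

No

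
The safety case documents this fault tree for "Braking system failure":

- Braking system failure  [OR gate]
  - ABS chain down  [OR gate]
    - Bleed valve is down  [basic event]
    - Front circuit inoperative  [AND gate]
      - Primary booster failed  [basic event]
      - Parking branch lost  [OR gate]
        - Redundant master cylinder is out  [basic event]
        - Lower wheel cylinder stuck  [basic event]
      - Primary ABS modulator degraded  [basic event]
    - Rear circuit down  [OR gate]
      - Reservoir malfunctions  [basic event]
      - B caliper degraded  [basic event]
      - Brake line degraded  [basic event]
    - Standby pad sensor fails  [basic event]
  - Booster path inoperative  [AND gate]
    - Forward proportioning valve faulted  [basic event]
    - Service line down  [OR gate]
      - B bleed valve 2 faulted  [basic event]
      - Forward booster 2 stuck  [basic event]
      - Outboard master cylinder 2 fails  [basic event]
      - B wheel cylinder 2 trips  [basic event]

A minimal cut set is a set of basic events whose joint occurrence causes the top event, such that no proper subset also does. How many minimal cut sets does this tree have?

Parking branch lost [OR]: union of children's cut sets → 2 cut set(s).
Front circuit inoperative [AND]: one cut set from each child combined → 1 × 2 × 1 = 2 cut set(s).
Rear circuit down [OR]: union of children's cut sets → 3 cut set(s).
ABS chain down [OR]: union of children's cut sets → 7 cut set(s).
Service line down [OR]: union of children's cut sets → 4 cut set(s).
Booster path inoperative [AND]: one cut set from each child combined → 1 × 4 = 4 cut set(s).
Braking system failure [OR]: union of children's cut sets → 11 cut set(s).

11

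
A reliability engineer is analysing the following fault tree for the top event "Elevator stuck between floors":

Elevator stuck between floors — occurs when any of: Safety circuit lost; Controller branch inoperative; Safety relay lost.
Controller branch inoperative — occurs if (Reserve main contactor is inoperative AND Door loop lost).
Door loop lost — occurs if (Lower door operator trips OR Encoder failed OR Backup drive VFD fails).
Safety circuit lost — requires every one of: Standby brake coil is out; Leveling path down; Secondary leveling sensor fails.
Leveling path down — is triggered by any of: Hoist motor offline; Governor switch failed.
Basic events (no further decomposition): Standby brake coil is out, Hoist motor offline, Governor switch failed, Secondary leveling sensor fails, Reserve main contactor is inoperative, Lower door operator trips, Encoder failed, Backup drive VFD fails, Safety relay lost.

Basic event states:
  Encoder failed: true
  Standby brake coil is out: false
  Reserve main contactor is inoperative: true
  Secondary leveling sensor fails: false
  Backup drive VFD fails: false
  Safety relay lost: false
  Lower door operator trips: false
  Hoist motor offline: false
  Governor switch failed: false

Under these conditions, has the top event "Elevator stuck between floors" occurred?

Yes

Leveling path down [OR]: Hoist motor offline=not, Governor switch failed=not → no input occurs → does not occur.
Safety circuit lost [AND]: Standby brake coil is out=not, Leveling path down=not, Secondary leveling sensor fails=not → not all inputs occur → does not occur.
Door loop lost [OR]: Lower door operator trips=not, Encoder failed=occurs, Backup drive VFD fails=not → at least one input occurs → occurs.
Controller branch inoperative [AND]: Reserve main contactor is inoperative=occurs, Door loop lost=occurs → all inputs occur → occurs.
Elevator stuck between floors [OR]: Safety circuit lost=not, Controller branch inoperative=occurs, Safety relay lost=not → at least one input occurs → occurs.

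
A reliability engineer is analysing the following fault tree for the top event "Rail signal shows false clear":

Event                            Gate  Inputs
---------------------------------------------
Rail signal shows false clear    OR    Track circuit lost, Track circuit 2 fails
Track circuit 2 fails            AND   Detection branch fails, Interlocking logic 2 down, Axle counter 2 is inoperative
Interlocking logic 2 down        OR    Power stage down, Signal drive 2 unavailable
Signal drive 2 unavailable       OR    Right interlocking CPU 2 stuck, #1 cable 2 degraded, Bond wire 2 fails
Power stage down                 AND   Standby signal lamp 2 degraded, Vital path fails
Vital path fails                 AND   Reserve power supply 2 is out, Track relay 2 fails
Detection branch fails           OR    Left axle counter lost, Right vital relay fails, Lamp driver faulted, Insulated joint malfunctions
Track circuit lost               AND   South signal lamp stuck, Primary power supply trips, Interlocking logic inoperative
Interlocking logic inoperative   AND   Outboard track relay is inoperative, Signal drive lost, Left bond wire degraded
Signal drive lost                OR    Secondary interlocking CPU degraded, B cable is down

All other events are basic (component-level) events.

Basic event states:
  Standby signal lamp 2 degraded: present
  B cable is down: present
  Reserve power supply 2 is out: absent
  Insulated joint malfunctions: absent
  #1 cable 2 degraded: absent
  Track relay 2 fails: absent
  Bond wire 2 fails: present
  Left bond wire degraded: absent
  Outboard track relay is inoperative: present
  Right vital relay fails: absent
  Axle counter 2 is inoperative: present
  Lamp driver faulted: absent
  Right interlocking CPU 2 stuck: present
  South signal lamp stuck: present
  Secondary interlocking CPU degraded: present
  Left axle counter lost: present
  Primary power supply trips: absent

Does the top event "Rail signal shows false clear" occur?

Yes

Signal drive lost [OR]: Secondary interlocking CPU degraded=occurs, B cable is down=occurs → at least one input occurs → occurs.
Interlocking logic inoperative [AND]: Outboard track relay is inoperative=occurs, Signal drive lost=occurs, Left bond wire degraded=not → not all inputs occur → does not occur.
Track circuit lost [AND]: South signal lamp stuck=occurs, Primary power supply trips=not, Interlocking logic inoperative=not → not all inputs occur → does not occur.
Detection branch fails [OR]: Left axle counter lost=occurs, Right vital relay fails=not, Lamp driver faulted=not, Insulated joint malfunctions=not → at least one input occurs → occurs.
Vital path fails [AND]: Reserve power supply 2 is out=not, Track relay 2 fails=not → not all inputs occur → does not occur.
Power stage down [AND]: Standby signal lamp 2 degraded=occurs, Vital path fails=not → not all inputs occur → does not occur.
Signal drive 2 unavailable [OR]: Right interlocking CPU 2 stuck=occurs, #1 cable 2 degraded=not, Bond wire 2 fails=occurs → at least one input occurs → occurs.
Interlocking logic 2 down [OR]: Power stage down=not, Signal drive 2 unavailable=occurs → at least one input occurs → occurs.
Track circuit 2 fails [AND]: Detection branch fails=occurs, Interlocking logic 2 down=occurs, Axle counter 2 is inoperative=occurs → all inputs occur → occurs.
Rail signal shows false clear [OR]: Track circuit lost=not, Track circuit 2 fails=occurs → at least one input occurs → occurs.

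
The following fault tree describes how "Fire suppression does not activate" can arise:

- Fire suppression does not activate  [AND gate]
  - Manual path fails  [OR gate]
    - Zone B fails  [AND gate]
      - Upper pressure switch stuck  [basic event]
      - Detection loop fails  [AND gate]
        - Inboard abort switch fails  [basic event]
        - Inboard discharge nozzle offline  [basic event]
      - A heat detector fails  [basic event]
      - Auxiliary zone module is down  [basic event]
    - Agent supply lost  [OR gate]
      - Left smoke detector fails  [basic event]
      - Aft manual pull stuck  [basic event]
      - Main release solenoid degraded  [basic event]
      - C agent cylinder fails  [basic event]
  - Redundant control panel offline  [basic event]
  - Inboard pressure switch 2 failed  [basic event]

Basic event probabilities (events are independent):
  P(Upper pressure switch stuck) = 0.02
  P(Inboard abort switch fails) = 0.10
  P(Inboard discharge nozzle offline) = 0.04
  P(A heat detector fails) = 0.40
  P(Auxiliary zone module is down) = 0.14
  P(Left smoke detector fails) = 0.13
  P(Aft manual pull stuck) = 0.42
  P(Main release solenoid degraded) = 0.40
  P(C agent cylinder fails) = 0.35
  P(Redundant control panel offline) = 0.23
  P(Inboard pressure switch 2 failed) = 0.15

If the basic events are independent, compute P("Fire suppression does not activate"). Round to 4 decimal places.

P(Detection loop fails) [AND] = 0.10 × 0.04 = 0.004000
P(Zone B fails) [AND] = 0.02 × 0.004000 × 0.40 × 0.14 = 0.000004
P(Agent supply lost) [OR] = 1 − (1−0.13) × (1−0.42) × (1−0.40) × (1−0.35) = 0.803206
P(Manual path fails) [OR] = 1 − (1−0.000004) × (1−0.803206) = 0.803207
P(Fire suppression does not activate) [AND] = 0.803207 × 0.23 × 0.15 = 0.027711
Rounded to 4 decimal places: P(Fire suppression does not activate) ≈ 0.0277.

0.0277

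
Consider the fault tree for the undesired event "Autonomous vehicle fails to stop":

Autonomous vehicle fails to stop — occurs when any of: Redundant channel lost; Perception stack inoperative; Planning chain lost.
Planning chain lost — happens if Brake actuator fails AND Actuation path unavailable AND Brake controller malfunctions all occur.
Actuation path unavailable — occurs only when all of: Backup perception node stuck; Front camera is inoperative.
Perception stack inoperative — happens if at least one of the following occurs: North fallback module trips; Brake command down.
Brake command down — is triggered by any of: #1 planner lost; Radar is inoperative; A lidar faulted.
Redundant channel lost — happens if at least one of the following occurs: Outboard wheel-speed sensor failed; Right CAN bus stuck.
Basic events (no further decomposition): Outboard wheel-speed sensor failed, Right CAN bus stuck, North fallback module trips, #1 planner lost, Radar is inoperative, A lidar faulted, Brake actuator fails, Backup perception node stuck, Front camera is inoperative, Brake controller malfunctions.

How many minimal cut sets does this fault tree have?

7

Redundant channel lost [OR]: union of children's cut sets → 2 cut set(s).
Brake command down [OR]: union of children's cut sets → 3 cut set(s).
Perception stack inoperative [OR]: union of children's cut sets → 4 cut set(s).
Actuation path unavailable [AND]: one cut set from each child combined → 1 × 1 = 1 cut set(s).
Planning chain lost [AND]: one cut set from each child combined → 1 × 1 × 1 = 1 cut set(s).
Autonomous vehicle fails to stop [OR]: union of children's cut sets → 7 cut set(s).
Minimal cut sets: {Outboard wheel-speed sensor failed}; {Right CAN bus stuck}; {North fallback module trips}; {#1 planner lost}; {Radar is inoperative}; {A lidar faulted}; {Backup perception node stuck, Brake actuator fails, Brake controller malfunctions, Front camera is inoperative}.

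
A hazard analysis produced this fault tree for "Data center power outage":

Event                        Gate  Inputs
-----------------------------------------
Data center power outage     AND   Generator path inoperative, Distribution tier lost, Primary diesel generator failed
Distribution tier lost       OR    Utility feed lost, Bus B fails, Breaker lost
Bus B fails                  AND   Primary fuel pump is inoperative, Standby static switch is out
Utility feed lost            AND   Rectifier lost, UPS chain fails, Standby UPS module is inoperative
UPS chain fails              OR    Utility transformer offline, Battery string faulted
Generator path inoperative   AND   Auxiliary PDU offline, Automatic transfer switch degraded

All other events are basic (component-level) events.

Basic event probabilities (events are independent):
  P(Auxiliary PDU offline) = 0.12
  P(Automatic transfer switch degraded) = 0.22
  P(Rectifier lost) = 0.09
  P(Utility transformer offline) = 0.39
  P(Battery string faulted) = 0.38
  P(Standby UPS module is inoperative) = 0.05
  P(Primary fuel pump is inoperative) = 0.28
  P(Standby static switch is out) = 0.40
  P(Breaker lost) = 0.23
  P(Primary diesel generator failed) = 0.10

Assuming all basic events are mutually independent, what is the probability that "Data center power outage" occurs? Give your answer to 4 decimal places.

P(Generator path inoperative) [AND] = 0.12 × 0.22 = 0.026400
P(UPS chain fails) [OR] = 1 − (1−0.39) × (1−0.38) = 0.621800
P(Utility feed lost) [AND] = 0.09 × 0.621800 × 0.05 = 0.002798
P(Bus B fails) [AND] = 0.28 × 0.40 = 0.112000
P(Distribution tier lost) [OR] = 1 − (1−0.002798) × (1−0.112000) × (1−0.23) = 0.318153
P(Data center power outage) [AND] = 0.026400 × 0.318153 × 0.10 = 0.000840
Rounded to 4 decimal places: P(Data center power outage) ≈ 0.0008.

0.0008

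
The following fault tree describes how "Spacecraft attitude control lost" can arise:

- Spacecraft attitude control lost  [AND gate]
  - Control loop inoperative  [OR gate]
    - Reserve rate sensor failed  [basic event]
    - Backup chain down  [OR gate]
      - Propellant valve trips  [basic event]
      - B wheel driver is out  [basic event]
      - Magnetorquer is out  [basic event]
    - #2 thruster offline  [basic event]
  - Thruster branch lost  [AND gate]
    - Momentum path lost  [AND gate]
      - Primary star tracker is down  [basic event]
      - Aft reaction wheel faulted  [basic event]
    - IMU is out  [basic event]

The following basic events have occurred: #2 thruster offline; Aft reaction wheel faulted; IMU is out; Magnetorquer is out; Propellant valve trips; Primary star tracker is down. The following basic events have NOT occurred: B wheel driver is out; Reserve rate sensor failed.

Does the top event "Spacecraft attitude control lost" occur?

Backup chain down [OR]: Propellant valve trips=occurs, B wheel driver is out=not, Magnetorquer is out=occurs → at least one input occurs → occurs.
Control loop inoperative [OR]: Reserve rate sensor failed=not, Backup chain down=occurs, #2 thruster offline=occurs → at least one input occurs → occurs.
Momentum path lost [AND]: Primary star tracker is down=occurs, Aft reaction wheel faulted=occurs → all inputs occur → occurs.
Thruster branch lost [AND]: Momentum path lost=occurs, IMU is out=occurs → all inputs occur → occurs.
Spacecraft attitude control lost [AND]: Control loop inoperative=occurs, Thruster branch lost=occurs → all inputs occur → occurs.

Yes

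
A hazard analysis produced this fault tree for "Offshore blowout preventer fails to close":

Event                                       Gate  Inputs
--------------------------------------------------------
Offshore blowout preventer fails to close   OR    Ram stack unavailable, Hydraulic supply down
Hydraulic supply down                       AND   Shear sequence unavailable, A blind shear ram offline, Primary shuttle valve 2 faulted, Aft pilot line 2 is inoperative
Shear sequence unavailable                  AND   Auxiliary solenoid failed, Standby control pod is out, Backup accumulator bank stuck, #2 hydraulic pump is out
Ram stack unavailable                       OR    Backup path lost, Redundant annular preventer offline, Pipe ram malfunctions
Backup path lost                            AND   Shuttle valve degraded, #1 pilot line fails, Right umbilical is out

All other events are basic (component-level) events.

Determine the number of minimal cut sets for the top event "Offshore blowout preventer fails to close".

4

Backup path lost [AND]: one cut set from each child combined → 1 × 1 × 1 = 1 cut set(s).
Ram stack unavailable [OR]: union of children's cut sets → 3 cut set(s).
Shear sequence unavailable [AND]: one cut set from each child combined → 1 × 1 × 1 × 1 = 1 cut set(s).
Hydraulic supply down [AND]: one cut set from each child combined → 1 × 1 × 1 × 1 = 1 cut set(s).
Offshore blowout preventer fails to close [OR]: union of children's cut sets → 4 cut set(s).
Minimal cut sets: {#1 pilot line fails, Right umbilical is out, Shuttle valve degraded}; {Redundant annular preventer offline}; {Pipe ram malfunctions}; {#2 hydraulic pump is out, A blind shear ram offline, Aft pilot line 2 is inoperative, Auxiliary solenoid failed, Backup accumulator bank stuck, Primary shuttle valve 2 faulted, Standby control pod is out}.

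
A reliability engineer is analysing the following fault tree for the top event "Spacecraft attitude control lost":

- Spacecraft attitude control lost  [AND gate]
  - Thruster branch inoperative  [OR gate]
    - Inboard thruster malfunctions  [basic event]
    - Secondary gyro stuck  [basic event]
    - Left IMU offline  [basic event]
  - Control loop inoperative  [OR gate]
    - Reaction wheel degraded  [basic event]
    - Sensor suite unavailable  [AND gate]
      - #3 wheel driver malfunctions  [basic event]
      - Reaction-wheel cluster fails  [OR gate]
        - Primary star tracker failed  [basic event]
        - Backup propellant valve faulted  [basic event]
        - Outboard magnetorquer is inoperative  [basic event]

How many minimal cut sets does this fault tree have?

Thruster branch inoperative [OR]: union of children's cut sets → 3 cut set(s).
Reaction-wheel cluster fails [OR]: union of children's cut sets → 3 cut set(s).
Sensor suite unavailable [AND]: one cut set from each child combined → 1 × 3 = 3 cut set(s).
Control loop inoperative [OR]: union of children's cut sets → 4 cut set(s).
Spacecraft attitude control lost [AND]: one cut set from each child combined → 3 × 4 = 12 cut set(s).

12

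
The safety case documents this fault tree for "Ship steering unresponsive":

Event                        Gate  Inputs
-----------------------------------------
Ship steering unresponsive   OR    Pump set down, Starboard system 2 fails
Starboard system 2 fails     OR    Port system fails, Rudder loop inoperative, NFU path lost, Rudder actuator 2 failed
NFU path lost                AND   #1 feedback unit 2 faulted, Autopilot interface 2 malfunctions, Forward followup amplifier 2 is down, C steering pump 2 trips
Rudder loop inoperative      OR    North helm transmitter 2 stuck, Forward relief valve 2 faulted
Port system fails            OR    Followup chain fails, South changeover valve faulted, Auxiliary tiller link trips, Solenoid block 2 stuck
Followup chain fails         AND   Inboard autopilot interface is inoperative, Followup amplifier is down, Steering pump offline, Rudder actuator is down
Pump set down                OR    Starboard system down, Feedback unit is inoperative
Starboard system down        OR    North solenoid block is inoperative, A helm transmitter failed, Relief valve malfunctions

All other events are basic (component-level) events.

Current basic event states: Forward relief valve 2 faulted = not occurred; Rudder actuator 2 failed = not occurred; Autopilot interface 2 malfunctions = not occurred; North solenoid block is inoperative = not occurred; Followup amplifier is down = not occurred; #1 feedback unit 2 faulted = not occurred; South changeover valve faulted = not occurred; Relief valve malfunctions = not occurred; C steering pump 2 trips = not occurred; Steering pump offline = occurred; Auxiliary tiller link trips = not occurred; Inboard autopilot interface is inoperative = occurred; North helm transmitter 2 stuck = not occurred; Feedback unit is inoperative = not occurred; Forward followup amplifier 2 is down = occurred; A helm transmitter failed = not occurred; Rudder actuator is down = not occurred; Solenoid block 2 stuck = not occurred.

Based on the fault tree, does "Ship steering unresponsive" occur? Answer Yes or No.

Starboard system down [OR]: North solenoid block is inoperative=not, A helm transmitter failed=not, Relief valve malfunctions=not → no input occurs → does not occur.
Pump set down [OR]: Starboard system down=not, Feedback unit is inoperative=not → no input occurs → does not occur.
Followup chain fails [AND]: Inboard autopilot interface is inoperative=occurs, Followup amplifier is down=not, Steering pump offline=occurs, Rudder actuator is down=not → not all inputs occur → does not occur.
Port system fails [OR]: Followup chain fails=not, South changeover valve faulted=not, Auxiliary tiller link trips=not, Solenoid block 2 stuck=not → no input occurs → does not occur.
Rudder loop inoperative [OR]: North helm transmitter 2 stuck=not, Forward relief valve 2 faulted=not → no input occurs → does not occur.
NFU path lost [AND]: #1 feedback unit 2 faulted=not, Autopilot interface 2 malfunctions=not, Forward followup amplifier 2 is down=occurs, C steering pump 2 trips=not → not all inputs occur → does not occur.
Starboard system 2 fails [OR]: Port system fails=not, Rudder loop inoperative=not, NFU path lost=not, Rudder actuator 2 failed=not → no input occurs → does not occur.
Ship steering unresponsive [OR]: Pump set down=not, Starboard system 2 fails=not → no input occurs → does not occur.

No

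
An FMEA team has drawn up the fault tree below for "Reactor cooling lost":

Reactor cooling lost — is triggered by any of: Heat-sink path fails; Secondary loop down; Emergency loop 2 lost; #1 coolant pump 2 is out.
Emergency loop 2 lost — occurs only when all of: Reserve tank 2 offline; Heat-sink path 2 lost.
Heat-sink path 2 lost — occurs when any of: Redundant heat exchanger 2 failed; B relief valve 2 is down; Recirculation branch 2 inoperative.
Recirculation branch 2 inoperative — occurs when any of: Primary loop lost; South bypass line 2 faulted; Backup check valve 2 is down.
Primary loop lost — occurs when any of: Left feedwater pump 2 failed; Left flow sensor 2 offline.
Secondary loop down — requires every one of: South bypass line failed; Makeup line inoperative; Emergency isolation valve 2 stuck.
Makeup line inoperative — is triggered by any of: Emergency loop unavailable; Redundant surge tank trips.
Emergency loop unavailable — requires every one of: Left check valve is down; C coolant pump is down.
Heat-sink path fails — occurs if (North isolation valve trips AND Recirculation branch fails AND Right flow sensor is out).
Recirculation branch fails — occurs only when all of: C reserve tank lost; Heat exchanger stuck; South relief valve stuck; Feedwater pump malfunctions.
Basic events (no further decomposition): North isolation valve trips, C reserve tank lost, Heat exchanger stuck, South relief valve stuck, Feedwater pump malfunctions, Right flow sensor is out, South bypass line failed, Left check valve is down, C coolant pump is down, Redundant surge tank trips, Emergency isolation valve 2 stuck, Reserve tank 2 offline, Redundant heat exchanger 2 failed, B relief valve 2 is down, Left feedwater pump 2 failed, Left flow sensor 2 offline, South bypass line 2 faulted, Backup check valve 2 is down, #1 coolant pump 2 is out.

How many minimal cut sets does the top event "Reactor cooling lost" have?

10

Recirculation branch fails [AND]: one cut set from each child combined → 1 × 1 × 1 × 1 = 1 cut set(s).
Heat-sink path fails [AND]: one cut set from each child combined → 1 × 1 × 1 = 1 cut set(s).
Emergency loop unavailable [AND]: one cut set from each child combined → 1 × 1 = 1 cut set(s).
Makeup line inoperative [OR]: union of children's cut sets → 2 cut set(s).
Secondary loop down [AND]: one cut set from each child combined → 1 × 2 × 1 = 2 cut set(s).
Primary loop lost [OR]: union of children's cut sets → 2 cut set(s).
Recirculation branch 2 inoperative [OR]: union of children's cut sets → 4 cut set(s).
Heat-sink path 2 lost [OR]: union of children's cut sets → 6 cut set(s).
Emergency loop 2 lost [AND]: one cut set from each child combined → 1 × 6 = 6 cut set(s).
Reactor cooling lost [OR]: union of children's cut sets → 10 cut set(s).
Minimal cut sets: {C reserve tank lost, Feedwater pump malfunctions, Heat exchanger stuck, North isolation valve trips, Right flow sensor is out, South relief valve stuck}; {C coolant pump is down, Emergency isolation valve 2 stuck, Left check valve is down, South bypass line failed}; {Emergency isolation valve 2 stuck, Redundant surge tank trips, South bypass line failed}; {Redundant heat exchanger 2 failed, Reserve tank 2 offline}; {B relief valve 2 is down, Reserve tank 2 offline}; {Left feedwater pump 2 failed, Reserve tank 2 offline}; {Left flow sensor 2 offline, Reserve tank 2 offline}; {Reserve tank 2 offline, South bypass line 2 faulted}; {Backup check valve 2 is down, Reserve tank 2 offline}; {#1 coolant pump 2 is out}.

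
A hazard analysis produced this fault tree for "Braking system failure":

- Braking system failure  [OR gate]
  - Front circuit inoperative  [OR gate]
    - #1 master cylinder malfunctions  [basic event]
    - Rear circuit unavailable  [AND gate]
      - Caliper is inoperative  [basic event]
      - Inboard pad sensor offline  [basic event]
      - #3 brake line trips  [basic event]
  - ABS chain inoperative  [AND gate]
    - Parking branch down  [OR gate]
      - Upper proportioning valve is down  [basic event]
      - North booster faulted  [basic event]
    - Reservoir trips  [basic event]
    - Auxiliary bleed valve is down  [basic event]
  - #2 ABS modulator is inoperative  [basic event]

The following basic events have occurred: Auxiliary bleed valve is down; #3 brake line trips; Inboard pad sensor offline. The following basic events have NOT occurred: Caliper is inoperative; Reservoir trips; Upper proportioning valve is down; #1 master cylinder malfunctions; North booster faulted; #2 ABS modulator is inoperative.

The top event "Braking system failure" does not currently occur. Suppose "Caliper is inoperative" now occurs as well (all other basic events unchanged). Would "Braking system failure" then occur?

Counterfactual: set "Caliper is inoperative" to occurred.
Rear circuit unavailable [AND]: Caliper is inoperative=occurs, Inboard pad sensor offline=occurs, #3 brake line trips=occurs → all inputs occur → occurs.
Front circuit inoperative [OR]: #1 master cylinder malfunctions=not, Rear circuit unavailable=occurs → at least one input occurs → occurs.
Parking branch down [OR]: Upper proportioning valve is down=not, North booster faulted=not → no input occurs → does not occur.
ABS chain inoperative [AND]: Parking branch down=not, Reservoir trips=not, Auxiliary bleed valve is down=occurs → not all inputs occur → does not occur.
Braking system failure [OR]: Front circuit inoperative=occurs, ABS chain inoperative=not, #2 ABS modulator is inoperative=not → at least one input occurs → occurs.

Yes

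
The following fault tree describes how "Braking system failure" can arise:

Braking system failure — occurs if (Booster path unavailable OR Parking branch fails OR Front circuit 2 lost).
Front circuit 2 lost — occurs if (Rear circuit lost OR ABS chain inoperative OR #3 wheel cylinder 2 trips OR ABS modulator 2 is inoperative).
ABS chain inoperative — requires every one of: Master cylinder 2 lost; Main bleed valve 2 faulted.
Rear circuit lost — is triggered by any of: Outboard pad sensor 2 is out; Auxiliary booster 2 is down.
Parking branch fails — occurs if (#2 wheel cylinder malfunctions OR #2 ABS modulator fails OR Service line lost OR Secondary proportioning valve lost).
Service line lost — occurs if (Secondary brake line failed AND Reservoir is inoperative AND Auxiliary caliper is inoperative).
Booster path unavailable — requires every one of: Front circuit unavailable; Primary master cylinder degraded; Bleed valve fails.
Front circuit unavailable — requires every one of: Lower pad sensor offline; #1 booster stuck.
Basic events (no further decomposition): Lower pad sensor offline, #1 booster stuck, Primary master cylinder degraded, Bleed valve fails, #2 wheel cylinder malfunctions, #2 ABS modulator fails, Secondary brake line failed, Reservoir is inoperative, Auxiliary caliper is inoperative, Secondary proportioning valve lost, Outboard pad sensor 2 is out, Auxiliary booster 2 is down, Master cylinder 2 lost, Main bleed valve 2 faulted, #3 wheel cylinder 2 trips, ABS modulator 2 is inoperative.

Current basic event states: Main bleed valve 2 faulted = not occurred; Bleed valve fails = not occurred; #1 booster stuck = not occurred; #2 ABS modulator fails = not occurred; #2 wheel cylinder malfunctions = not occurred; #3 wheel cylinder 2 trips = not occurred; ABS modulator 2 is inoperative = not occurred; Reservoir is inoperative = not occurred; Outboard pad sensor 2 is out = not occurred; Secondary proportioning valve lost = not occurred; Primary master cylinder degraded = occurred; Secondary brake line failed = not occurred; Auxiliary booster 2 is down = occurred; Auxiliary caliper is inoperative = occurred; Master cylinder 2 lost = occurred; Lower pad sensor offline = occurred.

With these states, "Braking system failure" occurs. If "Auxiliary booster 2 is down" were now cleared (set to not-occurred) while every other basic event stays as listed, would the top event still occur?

No

Counterfactual: set "Auxiliary booster 2 is down" to not occurred.
Front circuit unavailable [AND]: Lower pad sensor offline=occurs, #1 booster stuck=not → not all inputs occur → does not occur.
Booster path unavailable [AND]: Front circuit unavailable=not, Primary master cylinder degraded=occurs, Bleed valve fails=not → not all inputs occur → does not occur.
Service line lost [AND]: Secondary brake line failed=not, Reservoir is inoperative=not, Auxiliary caliper is inoperative=occurs → not all inputs occur → does not occur.
Parking branch fails [OR]: #2 wheel cylinder malfunctions=not, #2 ABS modulator fails=not, Service line lost=not, Secondary proportioning valve lost=not → no input occurs → does not occur.
Rear circuit lost [OR]: Outboard pad sensor 2 is out=not, Auxiliary booster 2 is down=not → no input occurs → does not occur.
ABS chain inoperative [AND]: Master cylinder 2 lost=occurs, Main bleed valve 2 faulted=not → not all inputs occur → does not occur.
Front circuit 2 lost [OR]: Rear circuit lost=not, ABS chain inoperative=not, #3 wheel cylinder 2 trips=not, ABS modulator 2 is inoperative=not → no input occurs → does not occur.
Braking system failure [OR]: Booster path unavailable=not, Parking branch fails=not, Front circuit 2 lost=not → no input occurs → does not occur.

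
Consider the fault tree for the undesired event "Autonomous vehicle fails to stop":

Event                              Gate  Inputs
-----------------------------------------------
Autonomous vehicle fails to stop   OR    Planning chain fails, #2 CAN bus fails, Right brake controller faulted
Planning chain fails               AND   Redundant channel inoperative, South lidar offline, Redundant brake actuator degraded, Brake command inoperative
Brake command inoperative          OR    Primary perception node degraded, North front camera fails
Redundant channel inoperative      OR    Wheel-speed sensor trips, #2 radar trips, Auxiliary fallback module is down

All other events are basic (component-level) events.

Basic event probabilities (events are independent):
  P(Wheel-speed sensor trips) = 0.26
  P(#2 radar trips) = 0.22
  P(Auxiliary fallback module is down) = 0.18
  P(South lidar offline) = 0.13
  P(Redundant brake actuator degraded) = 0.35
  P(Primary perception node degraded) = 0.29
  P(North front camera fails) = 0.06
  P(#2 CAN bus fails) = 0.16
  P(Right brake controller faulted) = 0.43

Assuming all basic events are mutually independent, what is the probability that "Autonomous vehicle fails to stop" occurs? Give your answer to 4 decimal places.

P(Redundant channel inoperative) [OR] = 1 − (1−0.26) × (1−0.22) × (1−0.18) = 0.526696
P(Brake command inoperative) [OR] = 1 − (1−0.29) × (1−0.06) = 0.332600
P(Planning chain fails) [AND] = 0.526696 × 0.13 × 0.35 × 0.332600 = 0.007971
P(Autonomous vehicle fails to stop) [OR] = 1 − (1−0.007971) × (1−0.16) × (1−0.43) = 0.525017
Rounded to 4 decimal places: P(Autonomous vehicle fails to stop) ≈ 0.5250.

0.5250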